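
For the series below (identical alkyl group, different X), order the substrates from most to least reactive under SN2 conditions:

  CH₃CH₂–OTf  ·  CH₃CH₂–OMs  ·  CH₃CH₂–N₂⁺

CH₃CH₂–N₂⁺ > CH₃CH₂–OTf > CH₃CH₂–OMs

With the same alkyl group throughout, only the leaving group differentiates the rates.
The more stable X⁻ (or X) is on its own — i.e. the weaker a base it is — the better a leaving group it makes.
CH₃CH₂–N₂⁺ loses N₂: no meaningful conjugate acid; N₂ departs as an exceptionally stable neutral molecule
CH₃CH₂–OTf loses OTf⁻: pKₐ(CF₃SO₃H (triflic acid)) ≈ -14
CH₃CH₂–OMs loses OMs⁻: pKₐ(CH₃SO₃H (MsOH)) ≈ -1.9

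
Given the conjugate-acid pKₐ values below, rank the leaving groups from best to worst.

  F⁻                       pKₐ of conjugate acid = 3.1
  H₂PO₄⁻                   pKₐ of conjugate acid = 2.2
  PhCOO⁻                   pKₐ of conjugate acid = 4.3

Lower conjugate-acid pKₐ ⇒ weaker base ⇒ better leaving group.
Sorting by the given values: H₂PO₄⁻ (2.2), F⁻ (3.1), PhCOO⁻ (4.3).

H₂PO₄⁻ > F⁻ > PhCOO⁻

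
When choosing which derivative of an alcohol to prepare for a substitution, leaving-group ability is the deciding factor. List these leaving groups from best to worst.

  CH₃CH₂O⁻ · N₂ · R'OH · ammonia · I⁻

N₂: no meaningful conjugate acid; N₂ departs as an exceptionally stable neutral molecule
I⁻: pKₐ(HI) ≈ -10
R'OH: pKₐ(R'OH₂⁺) ≈ -2.4
ammonia: pKₐ(NH₄⁺) ≈ 9.2
CH₃CH₂O⁻: pKₐ(CH₃CH₂OH) ≈ 16

N₂ > I⁻ > R'OH > ammonia > CH₃CH₂O⁻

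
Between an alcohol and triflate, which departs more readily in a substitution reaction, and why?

triflate is the better leaving group.
pKₐ(CF₃SO₃H (triflic acid)) ≈ -14 versus pKₐ(R'OH₂⁺) ≈ -2.4: triflate is the much weaker base.
Charge spread over three oxygens and a CF₃ group; the premier leaving group in synthesis.

triflate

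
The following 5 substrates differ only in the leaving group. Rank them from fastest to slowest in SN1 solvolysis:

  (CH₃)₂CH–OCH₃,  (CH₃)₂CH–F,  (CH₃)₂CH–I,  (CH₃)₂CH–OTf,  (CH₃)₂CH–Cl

(CH₃)₂CH–OTf > (CH₃)₂CH–I > (CH₃)₂CH–Cl > (CH₃)₂CH–F > (CH₃)₂CH–OCH₃

Identical carbon frameworks mean the comparison reduces to leaving-group quality.
Leaving-group ability tracks the stability of the departed species; conjugate-acid pKₐ is the usual yardstick (lower pKₐ → better LG).
(CH₃)₂CH–OTf loses OTf⁻: pKₐ(CF₃SO₃H (triflic acid)) ≈ -14
(CH₃)₂CH–I loses I⁻: pKₐ(HI) ≈ -10
(CH₃)₂CH–Cl loses Cl⁻: pKₐ(HCl) ≈ -7
(CH₃)₂CH–F loses F⁻: pKₐ(HF) ≈ 3.2
(CH₃)₂CH–OCH₃ loses CH₃O⁻: pKₐ(CH₃OH) ≈ 15.5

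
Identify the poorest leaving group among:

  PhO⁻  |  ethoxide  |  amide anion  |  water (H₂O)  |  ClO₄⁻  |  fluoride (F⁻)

amide anion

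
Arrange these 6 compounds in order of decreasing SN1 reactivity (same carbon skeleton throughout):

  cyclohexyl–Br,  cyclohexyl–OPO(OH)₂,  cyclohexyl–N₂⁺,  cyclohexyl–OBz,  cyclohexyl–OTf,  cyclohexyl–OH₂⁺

cyclohexyl–N₂⁺ > cyclohexyl–OTf > cyclohexyl–Br > cyclohexyl–OH₂⁺ > cyclohexyl–OPO(OH)₂ > cyclohexyl–OBz

Same R in every case — rank the leaving groups.
The more stable X⁻ (or X) is on its own — i.e. the weaker a base it is — the better a leaving group it makes.
cyclohexyl–N₂⁺ loses N₂: no meaningful conjugate acid; N₂ departs as an exceptionally stable neutral molecule
cyclohexyl–OTf loses OTf⁻: pKₐ(CF₃SO₃H (triflic acid)) ≈ -14
cyclohexyl–Br loses Br⁻: pKₐ(HBr) ≈ -9
cyclohexyl–OH₂⁺ loses H₂O: pKₐ(H₃O⁺) ≈ -1.7
cyclohexyl–OPO(OH)₂ loses H₂PO₄⁻: pKₐ(H₃PO₄) ≈ 2.1
cyclohexyl–OBz loses PhCOO⁻: pKₐ(C₆H₅COOH) ≈ 4.2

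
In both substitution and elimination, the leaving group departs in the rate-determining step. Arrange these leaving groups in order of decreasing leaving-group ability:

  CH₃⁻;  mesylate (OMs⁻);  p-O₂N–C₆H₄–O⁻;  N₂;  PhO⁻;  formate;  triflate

N₂ > triflate > mesylate (OMs⁻) > formate > p-O₂N–C₆H₄–O⁻ > PhO⁻ > CH₃⁻

Leaving-group ability tracks the stability of the departed species; conjugate-acid pKₐ is the usual yardstick (lower pKₐ → better LG).
N₂: no meaningful conjugate acid; N₂ departs as an exceptionally stable neutral molecule
triflate: pKₐ(CF₃SO₃H (triflic acid)) ≈ -14
mesylate (OMs⁻): pKₐ(CH₃SO₃H (MsOH)) ≈ -1.9
formate: pKₐ(HCOOH) ≈ 3.8
p-O₂N–C₆H₄–O⁻: pKₐ(p-nitrophenol) ≈ 7.2
PhO⁻: pKₐ(C₆H₅OH (phenol)) ≈ 10
CH₃⁻: pKₐ(CH₄) ≈ 48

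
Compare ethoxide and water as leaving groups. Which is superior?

water

water is the better leaving group.
pKₐ(H₃O⁺) ≈ -1.7 versus pKₐ(CH₃CH₂OH) ≈ 16: water is the much weaker base.
Neutral; leaves from a protonated alcohol (R–OH₂⁺).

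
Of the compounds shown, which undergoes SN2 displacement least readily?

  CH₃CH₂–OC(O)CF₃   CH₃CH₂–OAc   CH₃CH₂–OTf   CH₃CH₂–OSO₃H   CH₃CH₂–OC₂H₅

CH₃CH₂–OC₂H₅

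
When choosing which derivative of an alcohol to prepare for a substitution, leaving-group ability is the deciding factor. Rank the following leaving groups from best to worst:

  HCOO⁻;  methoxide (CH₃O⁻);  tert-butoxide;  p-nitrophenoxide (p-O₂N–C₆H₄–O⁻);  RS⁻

Leaving-group ability tracks the stability of the departed species; conjugate-acid pKₐ is the usual yardstick (lower pKₐ → better LG).
HCOO⁻: pKₐ(HCOOH) ≈ 3.8
p-nitrophenoxide (p-O₂N–C₆H₄–O⁻): pKₐ(p-nitrophenol) ≈ 7.2
RS⁻: pKₐ(RSH (a thiol)) ≈ 10.5
methoxide (CH₃O⁻): pKₐ(CH₃OH) ≈ 15.5
tert-butoxide: pKₐ(t-BuOH) ≈ 18

HCOO⁻ > p-nitrophenoxide (p-O₂N–C₆H₄–O⁻) > RS⁻ > methoxide (CH₃O⁻) > tert-butoxide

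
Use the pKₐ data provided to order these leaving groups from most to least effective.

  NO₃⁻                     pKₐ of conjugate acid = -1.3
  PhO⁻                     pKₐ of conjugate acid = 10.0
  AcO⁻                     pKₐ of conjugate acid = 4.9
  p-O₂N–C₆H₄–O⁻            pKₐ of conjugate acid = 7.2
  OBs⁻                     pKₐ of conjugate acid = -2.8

Lower conjugate-acid pKₐ ⇒ weaker base ⇒ better leaving group.
Sorting by the given values: OBs⁻ (-2.8), NO₃⁻ (-1.3), AcO⁻ (4.9), p-O₂N–C₆H₄–O⁻ (7.2), PhO⁻ (10.0).

OBs⁻ > NO₃⁻ > AcO⁻ > p-O₂N–C₆H₄–O⁻ > PhO⁻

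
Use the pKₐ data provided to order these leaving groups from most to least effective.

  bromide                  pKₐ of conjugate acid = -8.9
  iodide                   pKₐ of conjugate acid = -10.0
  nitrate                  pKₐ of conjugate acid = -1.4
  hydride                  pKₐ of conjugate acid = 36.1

iodide > bromide > nitrate > hydride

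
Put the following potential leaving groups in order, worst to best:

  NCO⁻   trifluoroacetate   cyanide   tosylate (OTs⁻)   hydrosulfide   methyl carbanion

methyl carbanion < cyanide < hydrosulfide < NCO⁻ < trifluoroacetate < tosylate (OTs⁻)

The more stable X⁻ (or X) is on its own — i.e. the weaker a base it is — the better a leaving group it makes.
tosylate (OTs⁻): pKₐ(p-CH₃C₆H₄SO₃H (TsOH)) ≈ -2.8 — resonance-delocalised arenesulfonate
trifluoroacetate: pKₐ(CF₃COOH) ≈ 0.2
NCO⁻: pKₐ(HOCN) ≈ 3.5
hydrosulfide: pKₐ(H₂S) ≈ 7
cyanide: pKₐ(HCN) ≈ 9.2
methyl carbanion: pKₐ(CH₄) ≈ 48 — unstabilised carbanion; the worst conceivable leaving group
The question asks for worst first, so the sequence is read in increasing leaving-group ability.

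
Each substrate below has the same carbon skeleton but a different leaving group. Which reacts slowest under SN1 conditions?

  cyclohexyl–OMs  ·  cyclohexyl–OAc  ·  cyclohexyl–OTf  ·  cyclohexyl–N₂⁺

Same R in every case — rank the leaving groups.
A good leaving group is a weak base: the lower the pKₐ of its conjugate acid, the more readily it departs.
cyclohexyl–N₂⁺ loses N₂: no meaningful conjugate acid; N₂ departs as an exceptionally stable neutral molecule
cyclohexyl–OTf loses OTf⁻: pKₐ(CF₃SO₃H (triflic acid)) ≈ -14
cyclohexyl–OMs loses OMs⁻: pKₐ(CH₃SO₃H (MsOH)) ≈ -1.9
cyclohexyl–OAc loses AcO⁻: pKₐ(CH₃COOH) ≈ 4.8

cyclohexyl–OAc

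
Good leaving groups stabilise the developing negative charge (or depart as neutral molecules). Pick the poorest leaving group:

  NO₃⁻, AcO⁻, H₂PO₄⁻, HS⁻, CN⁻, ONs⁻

CN⁻

A good leaving group is a weak base: the lower the pKₐ of its conjugate acid, the more readily it departs.
ONs⁻: pKₐ(p-O₂NC₆H₄SO₃H) ≈ -3.5
NO₃⁻: pKₐ(HNO₃) ≈ -1.3
H₂PO₄⁻: pKₐ(H₃PO₄) ≈ 2.1
AcO⁻: pKₐ(CH₃COOH) ≈ 4.8
HS⁻: pKₐ(H₂S) ≈ 7
CN⁻: pKₐ(HCN) ≈ 9.2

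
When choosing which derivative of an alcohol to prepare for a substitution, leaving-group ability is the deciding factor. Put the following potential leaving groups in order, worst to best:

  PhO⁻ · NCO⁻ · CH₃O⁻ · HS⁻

The more stable X⁻ (or X) is on its own — i.e. the weaker a base it is — the better a leaving group it makes.
NCO⁻: pKₐ(HOCN) ≈ 3.5 — resonance between N and O
HS⁻: pKₐ(H₂S) ≈ 7 — larger and more polarisable than the oxygen analogue
PhO⁻: pKₐ(C₆H₅OH (phenol)) ≈ 10 — resonance into the ring helps, but still a poor LG
CH₃O⁻: pKₐ(CH₃OH) ≈ 15.5 — strong base; alkoxides do not leave unassisted
Listed from poorest to best leaving group as asked.

CH₃O⁻ < PhO⁻ < HS⁻ < NCO⁻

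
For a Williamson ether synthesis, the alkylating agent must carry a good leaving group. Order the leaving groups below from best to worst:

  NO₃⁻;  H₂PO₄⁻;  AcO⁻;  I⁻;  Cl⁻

I⁻ > Cl⁻ > NO₃⁻ > H₂PO₄⁻ > AcO⁻

I⁻: pKₐ(HI) ≈ -10
Cl⁻: pKₐ(HCl) ≈ -7
NO₃⁻: pKₐ(HNO₃) ≈ -1.3
H₂PO₄⁻: pKₐ(H₃PO₄) ≈ 2.1
AcO⁻: pKₐ(CH₃COOH) ≈ 4.8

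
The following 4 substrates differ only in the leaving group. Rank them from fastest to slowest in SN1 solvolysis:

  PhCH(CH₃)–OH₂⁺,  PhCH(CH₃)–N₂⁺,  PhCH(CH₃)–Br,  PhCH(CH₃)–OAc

Same R in every case — rank the leaving groups.
Rank by basicity of the departing species: weakest base leaves most easily.
PhCH(CH₃)–N₂⁺ loses N₂: no meaningful conjugate acid; N₂ departs as an exceptionally stable neutral molecule
PhCH(CH₃)–Br loses Br⁻: pKₐ(HBr) ≈ -9
PhCH(CH₃)–OH₂⁺ loses H₂O: pKₐ(H₃O⁺) ≈ -1.7
PhCH(CH₃)–OAc loses AcO⁻: pKₐ(CH₃COOH) ≈ 4.8

PhCH(CH₃)–N₂⁺ > PhCH(CH₃)–Br > PhCH(CH₃)–OH₂⁺ > PhCH(CH₃)–OAc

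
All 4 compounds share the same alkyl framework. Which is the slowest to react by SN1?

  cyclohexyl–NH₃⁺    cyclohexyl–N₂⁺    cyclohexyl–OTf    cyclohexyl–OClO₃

Identical carbon frameworks mean the comparison reduces to leaving-group quality.
The more stable X⁻ (or X) is on its own — i.e. the weaker a base it is — the better a leaving group it makes.
cyclohexyl–N₂⁺ loses N₂: no meaningful conjugate acid; N₂ departs as an exceptionally stable neutral molecule
cyclohexyl–OTf loses OTf⁻: pKₐ(CF₃SO₃H (triflic acid)) ≈ -14
cyclohexyl–OClO₃ loses ClO₄⁻: pKₐ(HClO₄) ≈ -10
cyclohexyl–NH₃⁺ loses NH₃: pKₐ(NH₄⁺) ≈ 9.2

cyclohexyl–NH₃⁺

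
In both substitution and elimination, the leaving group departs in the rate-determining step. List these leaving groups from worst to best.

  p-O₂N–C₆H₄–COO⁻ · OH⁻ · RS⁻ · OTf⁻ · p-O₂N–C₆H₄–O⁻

OH⁻ < RS⁻ < p-O₂N–C₆H₄–O⁻ < p-O₂N–C₆H₄–COO⁻ < OTf⁻

Rank by basicity of the departing species: weakest base leaves most easily.
OTf⁻: pKₐ(CF₃SO₃H (triflic acid)) ≈ -14
p-O₂N–C₆H₄–COO⁻: pKₐ(p-nitrobenzoic acid) ≈ 3.4
p-O₂N–C₆H₄–O⁻: pKₐ(p-nitrophenol) ≈ 7.2
RS⁻: pKₐ(RSH (a thiol)) ≈ 10.5
OH⁻: pKₐ(H₂O) ≈ 15.7
Listed from poorest to best leaving group as asked.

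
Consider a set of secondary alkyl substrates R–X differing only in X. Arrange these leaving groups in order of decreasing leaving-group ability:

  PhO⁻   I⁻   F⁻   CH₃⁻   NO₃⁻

I⁻ > NO₃⁻ > F⁻ > PhO⁻ > CH₃⁻

The more stable X⁻ (or X) is on its own — i.e. the weaker a base it is — the better a leaving group it makes.
I⁻: pKₐ(HI) ≈ -10 — large, highly polarisable; very weak base
NO₃⁻: pKₐ(HNO₃) ≈ -1.3
F⁻: pKₐ(HF) ≈ 3.2 — small and strongly basic; the poor halide leaving group
PhO⁻: pKₐ(C₆H₅OH (phenol)) ≈ 10 — resonance into the ring helps, but still a poor LG
CH₃⁻: pKₐ(CH₄) ≈ 48 — unstabilised carbanion; the worst conceivable leaving group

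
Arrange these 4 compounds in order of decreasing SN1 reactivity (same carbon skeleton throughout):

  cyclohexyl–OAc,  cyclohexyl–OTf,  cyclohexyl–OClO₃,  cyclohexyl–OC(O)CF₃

With the same alkyl group throughout, only the leaving group differentiates the rates.
The more stable X⁻ (or X) is on its own — i.e. the weaker a base it is — the better a leaving group it makes.
cyclohexyl–OTf loses OTf⁻: pKₐ(CF₃SO₃H (triflic acid)) ≈ -14
cyclohexyl–OClO₃ loses ClO₄⁻: pKₐ(HClO₄) ≈ -10
cyclohexyl–OC(O)CF₃ loses CF₃COO⁻: pKₐ(CF₃COOH) ≈ 0.2
cyclohexyl–OAc loses AcO⁻: pKₐ(CH₃COOH) ≈ 4.8

cyclohexyl–OTf > cyclohexyl–OClO₃ > cyclohexyl–OC(O)CF₃ > cyclohexyl–OAc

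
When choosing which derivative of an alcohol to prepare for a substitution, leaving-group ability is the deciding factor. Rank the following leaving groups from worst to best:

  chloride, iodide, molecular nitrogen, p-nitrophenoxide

p-nitrophenoxide < chloride < iodide < molecular nitrogen

Leaving-group ability tracks the stability of the departed species; conjugate-acid pKₐ is the usual yardstick (lower pKₐ → better LG).
molecular nitrogen: no meaningful conjugate acid; N₂ departs as an exceptionally stable neutral molecule
iodide: pKₐ(HI) ≈ -10
chloride: pKₐ(HCl) ≈ -7 — moderately weak base
p-nitrophenoxide: pKₐ(p-nitrophenol) ≈ 7.2 — nitro group delocalises the charge; the classic chromogenic LG
Listed from poorest to best leaving group as asked.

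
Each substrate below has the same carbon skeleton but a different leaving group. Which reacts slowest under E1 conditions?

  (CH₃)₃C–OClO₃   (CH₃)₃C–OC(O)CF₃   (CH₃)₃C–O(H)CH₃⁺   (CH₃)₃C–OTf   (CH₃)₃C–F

(CH₃)₃C–F

With the same alkyl group throughout, only the leaving group differentiates the rates.
A good leaving group is a weak base: the lower the pKₐ of its conjugate acid, the more readily it departs.
(CH₃)₃C–OTf loses OTf⁻: pKₐ(CF₃SO₃H (triflic acid)) ≈ -14
(CH₃)₃C–OClO₃ loses ClO₄⁻: pKₐ(HClO₄) ≈ -10
(CH₃)₃C–O(H)CH₃⁺ loses R'OH: pKₐ(R'OH₂⁺) ≈ -2.4
(CH₃)₃C–OC(O)CF₃ loses CF₃COO⁻: pKₐ(CF₃COOH) ≈ 0.2
(CH₃)₃C–F loses F⁻: pKₐ(HF) ≈ 3.2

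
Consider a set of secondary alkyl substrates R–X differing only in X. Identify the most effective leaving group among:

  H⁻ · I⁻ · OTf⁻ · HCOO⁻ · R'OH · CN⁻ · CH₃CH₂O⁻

Rank by basicity of the departing species: weakest base leaves most easily.
OTf⁻: pKₐ(CF₃SO₃H (triflic acid)) ≈ -14
I⁻: pKₐ(HI) ≈ -10
R'OH: pKₐ(R'OH₂⁺) ≈ -2.4
HCOO⁻: pKₐ(HCOOH) ≈ 3.8
CN⁻: pKₐ(HCN) ≈ 9.2
CH₃CH₂O⁻: pKₐ(CH₃CH₂OH) ≈ 16
H⁻: pKₐ(H₂) ≈ 36

OTf⁻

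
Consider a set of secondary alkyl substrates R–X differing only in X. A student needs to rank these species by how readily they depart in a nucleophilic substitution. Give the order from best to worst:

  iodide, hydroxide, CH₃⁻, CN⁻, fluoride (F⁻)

iodide: pKₐ(HI) ≈ -10 — large, highly polarisable; very weak base
fluoride (F⁻): pKₐ(HF) ≈ 3.2 — small and strongly basic; the poor halide leaving group
CN⁻: pKₐ(HCN) ≈ 9.2 — sp carbon stabilises the charge somewhat, but still a poor LG
hydroxide: pKₐ(H₂O) ≈ 15.7
CH₃⁻: pKₐ(CH₄) ≈ 48 — unstabilised carbanion; the worst conceivable leaving group

iodide > fluoride (F⁻) > CN⁻ > hydroxide > CH₃⁻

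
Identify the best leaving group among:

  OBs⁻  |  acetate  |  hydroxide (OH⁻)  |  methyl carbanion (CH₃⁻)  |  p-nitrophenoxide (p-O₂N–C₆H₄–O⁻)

OBs⁻: pKₐ(p-BrC₆H₄SO₃H) ≈ -2.8
acetate: pKₐ(CH₃COOH) ≈ 4.8
p-nitrophenoxide (p-O₂N–C₆H₄–O⁻): pKₐ(p-nitrophenol) ≈ 7.2
hydroxide (OH⁻): pKₐ(H₂O) ≈ 15.7
methyl carbanion (CH₃⁻): pKₐ(CH₄) ≈ 48

OBs⁻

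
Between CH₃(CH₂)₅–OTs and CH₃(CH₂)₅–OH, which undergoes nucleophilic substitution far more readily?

From CH₃(CH₂)₅–OH the departing group would be OH⁻ (pKₐ(H₂O) ≈ 15.7). Strong base; essentially never leaves without prior activation.
From CH₃(CH₂)₅–OTs the leaving group is OTs⁻ (pKₐ(p-CH₃C₆H₄SO₃H (TsOH)) ≈ -2.8). Resonance-delocalised arenesulfonate.
(In practice CH₃(CH₂)₅–OTs is made from CH₃(CH₂)₅–OH by treatment with TsCl / pyridine, converting the hydroxyl into a tosylate.)

CH₃(CH₂)₅–OTs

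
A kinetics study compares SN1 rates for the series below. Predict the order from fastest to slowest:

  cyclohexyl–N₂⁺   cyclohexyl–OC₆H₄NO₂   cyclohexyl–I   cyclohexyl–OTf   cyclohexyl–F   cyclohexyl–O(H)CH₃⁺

cyclohexyl–N₂⁺ > cyclohexyl–OTf > cyclohexyl–I > cyclohexyl–O(H)CH₃⁺ > cyclohexyl–F > cyclohexyl–OC₆H₄NO₂

Identical carbon frameworks mean the comparison reduces to leaving-group quality.
Rank by basicity of the departing species: weakest base leaves most easily.
cyclohexyl–N₂⁺ loses N₂: no meaningful conjugate acid; N₂ departs as an exceptionally stable neutral molecule
cyclohexyl–OTf loses OTf⁻: pKₐ(CF₃SO₃H (triflic acid)) ≈ -14
cyclohexyl–I loses I⁻: pKₐ(HI) ≈ -10
cyclohexyl–O(H)CH₃⁺ loses R'OH: pKₐ(R'OH₂⁺) ≈ -2.4
cyclohexyl–F loses F⁻: pKₐ(HF) ≈ 3.2
cyclohexyl–OC₆H₄NO₂ loses p-O₂N–C₆H₄–O⁻: pKₐ(p-nitrophenol) ≈ 7.2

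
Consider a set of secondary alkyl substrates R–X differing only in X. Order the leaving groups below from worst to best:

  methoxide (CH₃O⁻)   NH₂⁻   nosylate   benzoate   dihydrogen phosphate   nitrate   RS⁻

NH₂⁻ < methoxide (CH₃O⁻) < RS⁻ < benzoate < dihydrogen phosphate < nitrate < nosylate

Leaving-group ability tracks the stability of the departed species; conjugate-acid pKₐ is the usual yardstick (lower pKₐ → better LG).
nosylate: pKₐ(p-O₂NC₆H₄SO₃H) ≈ -3.5 — p-nitro group further stabilises the sulfonate
nitrate: pKₐ(HNO₃) ≈ -1.3
dihydrogen phosphate: pKₐ(H₃PO₄) ≈ 2.1 — moderate base; biological leaving group after further activation
benzoate: pKₐ(C₆H₅COOH) ≈ 4.2
RS⁻: pKₐ(RSH (a thiol)) ≈ 10.5
methoxide (CH₃O⁻): pKₐ(CH₃OH) ≈ 15.5
NH₂⁻: pKₐ(NH₃) ≈ 38 — extremely strong base; never a leaving group
Reversing gives the worst-to-best order requested.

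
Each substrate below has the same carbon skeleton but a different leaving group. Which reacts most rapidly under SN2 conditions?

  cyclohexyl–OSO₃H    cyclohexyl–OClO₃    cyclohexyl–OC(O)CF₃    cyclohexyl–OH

With the same alkyl group throughout, only the leaving group differentiates the rates.
Leaving-group ability tracks the stability of the departed species; conjugate-acid pKₐ is the usual yardstick (lower pKₐ → better LG).
cyclohexyl–OClO₃ loses ClO₄⁻: pKₐ(HClO₄) ≈ -10
cyclohexyl–OSO₃H loses HSO₄⁻: pKₐ(H₂SO₄) ≈ -3
cyclohexyl–OC(O)CF₃ loses CF₃COO⁻: pKₐ(CF₃COOH) ≈ 0.2
cyclohexyl–OH loses OH⁻: pKₐ(H₂O) ≈ 15.7

cyclohexyl–OClO₃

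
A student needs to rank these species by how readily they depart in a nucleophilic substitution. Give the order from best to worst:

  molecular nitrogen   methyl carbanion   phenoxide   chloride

molecular nitrogen: no meaningful conjugate acid; N₂ departs as an exceptionally stable neutral molecule
chloride: pKₐ(HCl) ≈ -7 — moderately weak base
phenoxide: pKₐ(C₆H₅OH (phenol)) ≈ 10
methyl carbanion: pKₐ(CH₄) ≈ 48 — unstabilised carbanion; the worst conceivable leaving group

molecular nitrogen > chloride > phenoxide > methyl carbanion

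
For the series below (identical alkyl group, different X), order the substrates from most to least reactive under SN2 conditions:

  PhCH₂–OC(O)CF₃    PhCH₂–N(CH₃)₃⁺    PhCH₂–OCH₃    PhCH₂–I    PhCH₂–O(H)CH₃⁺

PhCH₂–I > PhCH₂–O(H)CH₃⁺ > PhCH₂–OC(O)CF₃ > PhCH₂–N(CH₃)₃⁺ > PhCH₂–OCH₃

Identical carbon frameworks mean the comparison reduces to leaving-group quality.
The more stable X⁻ (or X) is on its own — i.e. the weaker a base it is — the better a leaving group it makes.
PhCH₂–I loses I⁻: pKₐ(HI) ≈ -10
PhCH₂–O(H)CH₃⁺ loses R'OH: pKₐ(R'OH₂⁺) ≈ -2.4
PhCH₂–OC(O)CF₃ loses CF₃COO⁻: pKₐ(CF₃COOH) ≈ 0.2
PhCH₂–N(CH₃)₃⁺ loses NR'₃: pKₐ(R'₃NH⁺) ≈ 10.7
PhCH₂–OCH₃ loses CH₃O⁻: pKₐ(CH₃OH) ≈ 15.5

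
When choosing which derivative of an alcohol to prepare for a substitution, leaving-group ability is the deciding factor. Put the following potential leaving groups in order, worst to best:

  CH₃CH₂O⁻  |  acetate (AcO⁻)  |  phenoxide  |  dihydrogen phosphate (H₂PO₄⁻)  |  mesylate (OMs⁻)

CH₃CH₂O⁻ < phenoxide < acetate (AcO⁻) < dihydrogen phosphate (H₂PO₄⁻) < mesylate (OMs⁻)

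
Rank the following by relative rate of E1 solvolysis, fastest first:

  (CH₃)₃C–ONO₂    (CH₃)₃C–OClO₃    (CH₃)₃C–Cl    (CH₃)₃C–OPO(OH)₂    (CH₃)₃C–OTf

The skeletons are identical, so relative rate is governed entirely by leaving-group ability.
Leaving-group ability tracks the stability of the departed species; conjugate-acid pKₐ is the usual yardstick (lower pKₐ → better LG).
(CH₃)₃C–OTf loses OTf⁻: pKₐ(CF₃SO₃H (triflic acid)) ≈ -14
(CH₃)₃C–OClO₃ loses ClO₄⁻: pKₐ(HClO₄) ≈ -10
(CH₃)₃C–Cl loses Cl⁻: pKₐ(HCl) ≈ -7
(CH₃)₃C–ONO₂ loses NO₃⁻: pKₐ(HNO₃) ≈ -1.3
(CH₃)₃C–OPO(OH)₂ loses H₂PO₄⁻: pKₐ(H₃PO₄) ≈ 2.1

(CH₃)₃C–OTf > (CH₃)₃C–OClO₃ > (CH₃)₃C–Cl > (CH₃)₃C–ONO₂ > (CH₃)₃C–OPO(OH)₂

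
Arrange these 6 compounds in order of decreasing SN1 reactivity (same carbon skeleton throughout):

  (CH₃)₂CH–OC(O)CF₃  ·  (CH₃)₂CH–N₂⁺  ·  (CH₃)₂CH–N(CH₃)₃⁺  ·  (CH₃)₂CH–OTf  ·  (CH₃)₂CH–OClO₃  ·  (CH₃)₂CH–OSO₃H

(CH₃)₂CH–N₂⁺ > (CH₃)₂CH–OTf > (CH₃)₂CH–OClO₃ > (CH₃)₂CH–OSO₃H > (CH₃)₂CH–OC(O)CF₃ > (CH₃)₂CH–N(CH₃)₃⁺

Same R in every case — rank the leaving groups.
Rank by basicity of the departing species: weakest base leaves most easily.
(CH₃)₂CH–N₂⁺ loses N₂: no meaningful conjugate acid; N₂ departs as an exceptionally stable neutral molecule
(CH₃)₂CH–OTf loses OTf⁻: pKₐ(CF₃SO₃H (triflic acid)) ≈ -14
(CH₃)₂CH–OClO₃ loses ClO₄⁻: pKₐ(HClO₄) ≈ -10
(CH₃)₂CH–OSO₃H loses HSO₄⁻: pKₐ(H₂SO₄) ≈ -3
(CH₃)₂CH–OC(O)CF₃ loses CF₃COO⁻: pKₐ(CF₃COOH) ≈ 0.2
(CH₃)₂CH–N(CH₃)₃⁺ loses NR'₃: pKₐ(R'₃NH⁺) ≈ 10.7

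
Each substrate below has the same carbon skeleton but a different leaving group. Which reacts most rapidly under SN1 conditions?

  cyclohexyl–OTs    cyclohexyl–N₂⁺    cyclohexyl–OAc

Same R in every case — rank the leaving groups.
The more stable X⁻ (or X) is on its own — i.e. the weaker a base it is — the better a leaving group it makes.
cyclohexyl–N₂⁺ loses N₂: no meaningful conjugate acid; N₂ departs as an exceptionally stable neutral molecule
cyclohexyl–OTs loses OTs⁻: pKₐ(p-CH₃C₆H₄SO₃H (TsOH)) ≈ -2.8
cyclohexyl–OAc loses AcO⁻: pKₐ(CH₃COOH) ≈ 4.8

cyclohexyl–N₂⁺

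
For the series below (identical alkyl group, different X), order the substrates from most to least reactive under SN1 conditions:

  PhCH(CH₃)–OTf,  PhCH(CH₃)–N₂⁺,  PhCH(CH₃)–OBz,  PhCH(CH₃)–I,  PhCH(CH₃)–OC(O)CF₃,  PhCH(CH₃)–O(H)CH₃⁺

PhCH(CH₃)–N₂⁺ > PhCH(CH₃)–OTf > PhCH(CH₃)–I > PhCH(CH₃)–O(H)CH₃⁺ > PhCH(CH₃)–OC(O)CF₃ > PhCH(CH₃)–OBz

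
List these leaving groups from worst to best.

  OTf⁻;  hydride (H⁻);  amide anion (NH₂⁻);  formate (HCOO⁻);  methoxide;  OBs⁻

OTf⁻: pKₐ(CF₃SO₃H (triflic acid)) ≈ -14
OBs⁻: pKₐ(p-BrC₆H₄SO₃H) ≈ -2.8
formate (HCOO⁻): pKₐ(HCOOH) ≈ 3.8
methoxide: pKₐ(CH₃OH) ≈ 15.5
hydride (H⁻): pKₐ(H₂) ≈ 36
amide anion (NH₂⁻): pKₐ(NH₃) ≈ 38
Reversing gives the worst-to-best order requested.

amide anion (NH₂⁻) < hydride (H⁻) < methoxide < formate (HCOO⁻) < OBs⁻ < OTf⁻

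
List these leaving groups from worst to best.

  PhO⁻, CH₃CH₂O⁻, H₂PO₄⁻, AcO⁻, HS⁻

H₂PO₄⁻: pKₐ(H₃PO₄) ≈ 2.1
AcO⁻: pKₐ(CH₃COOH) ≈ 4.8 — resonance-stabilised but still a weak base
HS⁻: pKₐ(H₂S) ≈ 7 — larger and more polarisable than the oxygen analogue
PhO⁻: pKₐ(C₆H₅OH (phenol)) ≈ 10 — resonance into the ring helps, but still a poor LG
CH₃CH₂O⁻: pKₐ(CH₃CH₂OH) ≈ 16
The question asks for worst first, so the sequence is read in increasing leaving-group ability.

CH₃CH₂O⁻ < PhO⁻ < HS⁻ < AcO⁻ < H₂PO₄⁻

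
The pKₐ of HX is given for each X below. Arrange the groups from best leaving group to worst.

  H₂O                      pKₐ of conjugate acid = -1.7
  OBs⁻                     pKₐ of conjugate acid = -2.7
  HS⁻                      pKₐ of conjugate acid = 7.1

OBs⁻ > H₂O > HS⁻

Lower conjugate-acid pKₐ ⇒ weaker base ⇒ better leaving group.
Sorting by the given values: OBs⁻ (-2.7), H₂O (-1.7), HS⁻ (7.1).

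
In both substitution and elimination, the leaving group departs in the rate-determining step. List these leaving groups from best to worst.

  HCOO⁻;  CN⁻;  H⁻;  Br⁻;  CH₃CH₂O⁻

Br⁻: pKₐ(HBr) ≈ -9
HCOO⁻: pKₐ(HCOOH) ≈ 3.8
CN⁻: pKₐ(HCN) ≈ 9.2
CH₃CH₂O⁻: pKₐ(CH₃CH₂OH) ≈ 16
H⁻: pKₐ(H₂) ≈ 36

Br⁻ > HCOO⁻ > CN⁻ > CH₃CH₂O⁻ > H⁻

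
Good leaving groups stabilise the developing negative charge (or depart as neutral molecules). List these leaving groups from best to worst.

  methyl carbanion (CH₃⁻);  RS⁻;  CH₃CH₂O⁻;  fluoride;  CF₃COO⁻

A good leaving group is a weak base: the lower the pKₐ of its conjugate acid, the more readily it departs.
CF₃COO⁻: pKₐ(CF₃COOH) ≈ 0.2
fluoride: pKₐ(HF) ≈ 3.2
RS⁻: pKₐ(RSH (a thiol)) ≈ 10.5
CH₃CH₂O⁻: pKₐ(CH₃CH₂OH) ≈ 16
methyl carbanion (CH₃⁻): pKₐ(CH₄) ≈ 48

CF₃COO⁻ > fluoride > RS⁻ > CH₃CH₂O⁻ > methyl carbanion (CH₃⁻)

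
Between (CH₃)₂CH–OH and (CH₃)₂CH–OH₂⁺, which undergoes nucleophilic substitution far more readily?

From (CH₃)₂CH–OH the departing group would be OH⁻ (pKₐ(H₂O) ≈ 15.7). Strong base; essentially never leaves without prior activation.
From (CH₃)₂CH–OH₂⁺ the leaving group is H₂O (pKₐ(H₃O⁺) ≈ -1.7). Neutral; leaves from a protonated alcohol (R–OH₂⁺).
(In practice (CH₃)₂CH–OH₂⁺ is made from (CH₃)₂CH–OH by protonation with strong acid, converting the leaving group from hydroxide to neutral water.)

(CH₃)₂CH–OH₂⁺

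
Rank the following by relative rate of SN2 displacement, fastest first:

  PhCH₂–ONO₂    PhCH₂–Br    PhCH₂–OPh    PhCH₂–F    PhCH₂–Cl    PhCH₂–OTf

PhCH₂–OTf > PhCH₂–Br > PhCH₂–Cl > PhCH₂–ONO₂ > PhCH₂–F > PhCH₂–OPh

Identical carbon frameworks mean the comparison reduces to leaving-group quality.
A good leaving group is a weak base: the lower the pKₐ of its conjugate acid, the more readily it departs.
PhCH₂–OTf loses OTf⁻: pKₐ(CF₃SO₃H (triflic acid)) ≈ -14
PhCH₂–Br loses Br⁻: pKₐ(HBr) ≈ -9
PhCH₂–Cl loses Cl⁻: pKₐ(HCl) ≈ -7
PhCH₂–ONO₂ loses NO₃⁻: pKₐ(HNO₃) ≈ -1.3
PhCH₂–F loses F⁻: pKₐ(HF) ≈ 3.2
PhCH₂–OPh loses PhO⁻: pKₐ(C₆H₅OH (phenol)) ≈ 10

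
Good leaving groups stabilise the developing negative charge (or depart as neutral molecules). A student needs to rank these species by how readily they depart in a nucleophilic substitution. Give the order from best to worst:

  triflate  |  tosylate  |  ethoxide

Leaving-group ability tracks the stability of the departed species; conjugate-acid pKₐ is the usual yardstick (lower pKₐ → better LG).
triflate: pKₐ(CF₃SO₃H (triflic acid)) ≈ -14
tosylate: pKₐ(p-CH₃C₆H₄SO₃H (TsOH)) ≈ -2.8
ethoxide: pKₐ(CH₃CH₂OH) ≈ 16

triflate > tosylate > ethoxide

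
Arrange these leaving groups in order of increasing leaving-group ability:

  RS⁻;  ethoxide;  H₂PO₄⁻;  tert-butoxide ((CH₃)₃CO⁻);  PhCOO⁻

Rank by basicity of the departing species: weakest base leaves most easily.
H₂PO₄⁻: pKₐ(H₃PO₄) ≈ 2.1 — moderate base; biological leaving group after further activation
PhCOO⁻: pKₐ(C₆H₅COOH) ≈ 4.2 — aryl carboxylate
RS⁻: pKₐ(RSH (a thiol)) ≈ 10.5 — moderately basic; rarely leaves without activation
ethoxide: pKₐ(CH₃CH₂OH) ≈ 16
tert-butoxide ((CH₃)₃CO⁻): pKₐ(t-BuOH) ≈ 18 — bulky, strongly basic alkoxide
Reversing gives the worst-to-best order requested.

tert-butoxide ((CH₃)₃CO⁻) < ethoxide < RS⁻ < PhCOO⁻ < H₂PO₄⁻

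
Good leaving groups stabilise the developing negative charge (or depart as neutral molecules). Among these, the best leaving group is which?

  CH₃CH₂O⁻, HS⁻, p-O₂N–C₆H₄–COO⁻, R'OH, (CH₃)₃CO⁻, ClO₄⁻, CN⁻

ClO₄⁻

Rank by basicity of the departing species: weakest base leaves most easily.
ClO₄⁻: pKₐ(HClO₄) ≈ -10
R'OH: pKₐ(R'OH₂⁺) ≈ -2.4
p-O₂N–C₆H₄–COO⁻: pKₐ(p-nitrobenzoic acid) ≈ 3.4
HS⁻: pKₐ(H₂S) ≈ 7
CN⁻: pKₐ(HCN) ≈ 9.2
CH₃CH₂O⁻: pKₐ(CH₃CH₂OH) ≈ 16
(CH₃)₃CO⁻: pKₐ(t-BuOH) ≈ 18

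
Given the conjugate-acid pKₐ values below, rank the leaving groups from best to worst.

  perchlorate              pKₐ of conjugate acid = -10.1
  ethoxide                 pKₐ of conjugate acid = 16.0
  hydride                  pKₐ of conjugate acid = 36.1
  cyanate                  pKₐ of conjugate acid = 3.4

perchlorate > cyanate > ethoxide > hydride

Lower conjugate-acid pKₐ ⇒ weaker base ⇒ better leaving group.
Sorting by the given values: perchlorate (-10.1), cyanate (3.4), ethoxide (16.0), hydride (36.1).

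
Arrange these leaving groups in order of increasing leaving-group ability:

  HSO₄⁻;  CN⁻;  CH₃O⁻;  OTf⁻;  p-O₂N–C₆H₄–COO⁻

CH₃O⁻ < CN⁻ < p-O₂N–C₆H₄–COO⁻ < HSO₄⁻ < OTf⁻

The more stable X⁻ (or X) is on its own — i.e. the weaker a base it is — the better a leaving group it makes.
OTf⁻: pKₐ(CF₃SO₃H (triflic acid)) ≈ -14 — charge spread over three oxygens and a CF₃ group; the premier leaving group in synthesis
HSO₄⁻: pKₐ(H₂SO₄) ≈ -3
p-O₂N–C₆H₄–COO⁻: pKₐ(p-nitrobenzoic acid) ≈ 3.4 — electron-withdrawing nitro group stabilises the carboxylate
CN⁻: pKₐ(HCN) ≈ 9.2
CH₃O⁻: pKₐ(CH₃OH) ≈ 15.5
The question asks for worst first, so the sequence is read in increasing leaving-group ability.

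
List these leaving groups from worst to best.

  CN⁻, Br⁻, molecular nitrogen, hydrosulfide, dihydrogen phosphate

Leaving-group ability tracks the stability of the departed species; conjugate-acid pKₐ is the usual yardstick (lower pKₐ → better LG).
molecular nitrogen: no meaningful conjugate acid; N₂ departs as an exceptionally stable neutral molecule
Br⁻: pKₐ(HBr) ≈ -9 — weak base; good leaving group
dihydrogen phosphate: pKₐ(H₃PO₄) ≈ 2.1
hydrosulfide: pKₐ(H₂S) ≈ 7 — larger and more polarisable than the oxygen analogue
CN⁻: pKₐ(HCN) ≈ 9.2
Reversing gives the worst-to-best order requested.

CN⁻ < hydrosulfide < dihydrogen phosphate < Br⁻ < molecular nitrogen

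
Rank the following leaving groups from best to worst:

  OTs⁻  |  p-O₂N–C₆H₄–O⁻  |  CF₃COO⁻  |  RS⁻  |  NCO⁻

OTs⁻ > CF₃COO⁻ > NCO⁻ > p-O₂N–C₆H₄–O⁻ > RS⁻

A good leaving group is a weak base: the lower the pKₐ of its conjugate acid, the more readily it departs.
OTs⁻: pKₐ(p-CH₃C₆H₄SO₃H (TsOH)) ≈ -2.8 — resonance-delocalised arenesulfonate
CF₃COO⁻: pKₐ(CF₃COOH) ≈ 0.2 — strongly electron-withdrawing CF₃ stabilises the carboxylate
NCO⁻: pKₐ(HOCN) ≈ 3.5 — resonance between N and O
p-O₂N–C₆H₄–O⁻: pKₐ(p-nitrophenol) ≈ 7.2 — nitro group delocalises the charge; the classic chromogenic LG
RS⁻: pKₐ(RSH (a thiol)) ≈ 10.5 — moderately basic; rarely leaves without activation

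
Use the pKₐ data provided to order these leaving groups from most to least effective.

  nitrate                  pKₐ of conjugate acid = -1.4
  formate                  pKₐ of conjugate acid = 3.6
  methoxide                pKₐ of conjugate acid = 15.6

nitrate > formate > methoxide

Lower conjugate-acid pKₐ ⇒ weaker base ⇒ better leaving group.
Sorting by the given values: nitrate (-1.4), formate (3.6), methoxide (15.6).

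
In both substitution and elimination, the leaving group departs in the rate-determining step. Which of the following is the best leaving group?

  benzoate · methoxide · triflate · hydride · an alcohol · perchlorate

A good leaving group is a weak base: the lower the pKₐ of its conjugate acid, the more readily it departs.
triflate: pKₐ(CF₃SO₃H (triflic acid)) ≈ -14
perchlorate: pKₐ(HClO₄) ≈ -10
an alcohol: pKₐ(R'OH₂⁺) ≈ -2.4
benzoate: pKₐ(C₆H₅COOH) ≈ 4.2
methoxide: pKₐ(CH₃OH) ≈ 15.5
hydride: pKₐ(H₂) ≈ 36

triflate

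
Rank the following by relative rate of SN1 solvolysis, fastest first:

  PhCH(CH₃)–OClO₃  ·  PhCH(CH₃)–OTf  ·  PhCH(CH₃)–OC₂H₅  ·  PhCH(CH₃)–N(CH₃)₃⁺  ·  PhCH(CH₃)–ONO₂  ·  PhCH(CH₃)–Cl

Same R in every case — rank the leaving groups.
The more stable X⁻ (or X) is on its own — i.e. the weaker a base it is — the better a leaving group it makes.
PhCH(CH₃)–OTf loses OTf⁻: pKₐ(CF₃SO₃H (triflic acid)) ≈ -14
PhCH(CH₃)–OClO₃ loses ClO₄⁻: pKₐ(HClO₄) ≈ -10
PhCH(CH₃)–Cl loses Cl⁻: pKₐ(HCl) ≈ -7
PhCH(CH₃)–ONO₂ loses NO₃⁻: pKₐ(HNO₃) ≈ -1.3
PhCH(CH₃)–N(CH₃)₃⁺ loses NR'₃: pKₐ(R'₃NH⁺) ≈ 10.7
PhCH(CH₃)–OC₂H₅ loses CH₃CH₂O⁻: pKₐ(CH₃CH₂OH) ≈ 16

PhCH(CH₃)–OTf > PhCH(CH₃)–OClO₃ > PhCH(CH₃)–Cl > PhCH(CH₃)–ONO₂ > PhCH(CH₃)–N(CH₃)₃⁺ > PhCH(CH₃)–OC₂H₅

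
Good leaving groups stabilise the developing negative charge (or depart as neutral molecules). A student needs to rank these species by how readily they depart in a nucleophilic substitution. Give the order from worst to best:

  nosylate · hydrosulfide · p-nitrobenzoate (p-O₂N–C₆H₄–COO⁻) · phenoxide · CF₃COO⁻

phenoxide < hydrosulfide < p-nitrobenzoate (p-O₂N–C₆H₄–COO⁻) < CF₃COO⁻ < nosylate

Leaving-group ability tracks the stability of the departed species; conjugate-acid pKₐ is the usual yardstick (lower pKₐ → better LG).
nosylate: pKₐ(p-O₂NC₆H₄SO₃H) ≈ -3.5 — p-nitro group further stabilises the sulfonate
CF₃COO⁻: pKₐ(CF₃COOH) ≈ 0.2 — strongly electron-withdrawing CF₃ stabilises the carboxylate
p-nitrobenzoate (p-O₂N–C₆H₄–COO⁻): pKₐ(p-nitrobenzoic acid) ≈ 3.4 — electron-withdrawing nitro group stabilises the carboxylate
hydrosulfide: pKₐ(H₂S) ≈ 7 — larger and more polarisable than the oxygen analogue
phenoxide: pKₐ(C₆H₅OH (phenol)) ≈ 10 — resonance into the ring helps, but still a poor LG
The question asks for worst first, so the sequence is read in increasing leaving-group ability.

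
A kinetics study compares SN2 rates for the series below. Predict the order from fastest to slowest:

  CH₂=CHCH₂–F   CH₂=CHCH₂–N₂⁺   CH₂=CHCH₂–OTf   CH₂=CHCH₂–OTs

With the same alkyl group throughout, only the leaving group differentiates the rates.
Leaving-group ability tracks the stability of the departed species; conjugate-acid pKₐ is the usual yardstick (lower pKₐ → better LG).
CH₂=CHCH₂–N₂⁺ loses N₂: no meaningful conjugate acid; N₂ departs as an exceptionally stable neutral molecule
CH₂=CHCH₂–OTf loses OTf⁻: pKₐ(CF₃SO₃H (triflic acid)) ≈ -14
CH₂=CHCH₂–OTs loses OTs⁻: pKₐ(p-CH₃C₆H₄SO₃H (TsOH)) ≈ -2.8
CH₂=CHCH₂–F loses F⁻: pKₐ(HF) ≈ 3.2

CH₂=CHCH₂–N₂⁺ > CH₂=CHCH₂–OTf > CH₂=CHCH₂–OTs > CH₂=CHCH₂–F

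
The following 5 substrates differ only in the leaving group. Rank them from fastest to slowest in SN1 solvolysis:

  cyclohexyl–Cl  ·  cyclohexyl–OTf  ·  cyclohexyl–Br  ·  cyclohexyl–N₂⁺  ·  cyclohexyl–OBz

cyclohexyl–N₂⁺ > cyclohexyl–OTf > cyclohexyl–Br > cyclohexyl–Cl > cyclohexyl–OBz

Same R in every case — rank the leaving groups.
Leaving-group ability tracks the stability of the departed species; conjugate-acid pKₐ is the usual yardstick (lower pKₐ → better LG).
cyclohexyl–N₂⁺ loses N₂: no meaningful conjugate acid; N₂ departs as an exceptionally stable neutral molecule
cyclohexyl–OTf loses OTf⁻: pKₐ(CF₃SO₃H (triflic acid)) ≈ -14
cyclohexyl–Br loses Br⁻: pKₐ(HBr) ≈ -9
cyclohexyl–Cl loses Cl⁻: pKₐ(HCl) ≈ -7
cyclohexyl–OBz loses PhCOO⁻: pKₐ(C₆H₅COOH) ≈ 4.2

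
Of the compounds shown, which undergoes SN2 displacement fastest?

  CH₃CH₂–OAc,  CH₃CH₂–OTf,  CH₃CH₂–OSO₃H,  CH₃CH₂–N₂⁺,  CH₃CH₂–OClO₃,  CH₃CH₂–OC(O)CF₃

CH₃CH₂–N₂⁺

With the same alkyl group throughout, only the leaving group differentiates the rates.
Rank by basicity of the departing species: weakest base leaves most easily.
CH₃CH₂–N₂⁺ loses N₂: no meaningful conjugate acid; N₂ departs as an exceptionally stable neutral molecule
CH₃CH₂–OTf loses OTf⁻: pKₐ(CF₃SO₃H (triflic acid)) ≈ -14
CH₃CH₂–OClO₃ loses ClO₄⁻: pKₐ(HClO₄) ≈ -10
CH₃CH₂–OSO₃H loses HSO₄⁻: pKₐ(H₂SO₄) ≈ -3
CH₃CH₂–OC(O)CF₃ loses CF₃COO⁻: pKₐ(CF₃COOH) ≈ 0.2
CH₃CH₂–OAc loses AcO⁻: pKₐ(CH₃COOH) ≈ 4.8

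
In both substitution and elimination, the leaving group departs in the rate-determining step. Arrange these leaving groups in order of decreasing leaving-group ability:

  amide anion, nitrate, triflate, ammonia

triflate > nitrate > ammonia > amide anion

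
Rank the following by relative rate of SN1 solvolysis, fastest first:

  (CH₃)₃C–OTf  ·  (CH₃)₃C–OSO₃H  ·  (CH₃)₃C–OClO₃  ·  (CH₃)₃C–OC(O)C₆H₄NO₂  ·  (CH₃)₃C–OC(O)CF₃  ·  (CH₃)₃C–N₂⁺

Same R in every case — rank the leaving groups.
A good leaving group is a weak base: the lower the pKₐ of its conjugate acid, the more readily it departs.
(CH₃)₃C–N₂⁺ loses N₂: no meaningful conjugate acid; N₂ departs as an exceptionally stable neutral molecule
(CH₃)₃C–OTf loses OTf⁻: pKₐ(CF₃SO₃H (triflic acid)) ≈ -14
(CH₃)₃C–OClO₃ loses ClO₄⁻: pKₐ(HClO₄) ≈ -10
(CH₃)₃C–OSO₃H loses HSO₄⁻: pKₐ(H₂SO₄) ≈ -3
(CH₃)₃C–OC(O)CF₃ loses CF₃COO⁻: pKₐ(CF₃COOH) ≈ 0.2
(CH₃)₃C–OC(O)C₆H₄NO₂ loses p-O₂N–C₆H₄–COO⁻: pKₐ(p-nitrobenzoic acid) ≈ 3.4

(CH₃)₃C–N₂⁺ > (CH₃)₃C–OTf > (CH₃)₃C–OClO₃ > (CH₃)₃C–OSO₃H > (CH₃)₃C–OC(O)CF₃ > (CH₃)₃C–OC(O)C₆H₄NO₂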